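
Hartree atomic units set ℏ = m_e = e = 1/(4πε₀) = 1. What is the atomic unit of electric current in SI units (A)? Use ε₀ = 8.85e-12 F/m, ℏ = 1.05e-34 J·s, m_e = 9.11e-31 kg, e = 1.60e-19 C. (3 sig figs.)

6.67e-3 A

The unique combination of the constants set to 1 with dimensions of current is I_au = e E_h/ℏ = m_e e⁵/((4πε₀)²ℏ³).
E_h = 4.38e-18 J
e·E_h/ℏ = 6.67e-3 A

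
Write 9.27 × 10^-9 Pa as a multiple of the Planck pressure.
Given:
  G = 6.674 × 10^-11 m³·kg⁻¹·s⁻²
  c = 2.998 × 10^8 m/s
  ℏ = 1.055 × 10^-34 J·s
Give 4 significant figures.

Planck pressure: p_P = c⁷/(ℏG²) = 4.632 × 10^113 Pa.
9.27 × 10^-9 / 4.632 × 10^113 = 2.001 × 10^-122

2.001 × 10^-122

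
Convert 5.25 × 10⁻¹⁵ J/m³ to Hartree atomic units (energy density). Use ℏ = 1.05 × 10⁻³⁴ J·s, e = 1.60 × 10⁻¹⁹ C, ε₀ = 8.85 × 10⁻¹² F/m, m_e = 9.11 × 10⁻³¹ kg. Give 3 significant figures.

1.74 × 10⁻²⁸

atomic unit of energy density: u_au = E_h/a₀³ = m_e⁴e¹⁰/((4πε₀)⁵ℏ⁸) = 3.01 × 10¹³ J/m³.
5.25 × 10⁻¹⁵ / 3.01 × 10¹³ = 1.74 × 10⁻²⁸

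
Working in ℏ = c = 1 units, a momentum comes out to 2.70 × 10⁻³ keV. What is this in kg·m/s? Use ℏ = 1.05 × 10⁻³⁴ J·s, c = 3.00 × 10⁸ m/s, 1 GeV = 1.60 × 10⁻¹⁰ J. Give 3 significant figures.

1.44 × 10⁻²⁷ kg·m/s

Momentum is [E]/c; divide by c.
1 GeV → 1/c × (1 GeV in J) = 5.33 × 10⁻¹⁹ kg·m/s.
Convert the energy scale: 2.70 × 10⁻³ keV = 2.70 × 10⁻⁹ GeV.
Result: 2.70 × 10⁻⁹ × 5.33 × 10⁻¹⁹ = 1.44 × 10⁻²⁷ kg·m/s.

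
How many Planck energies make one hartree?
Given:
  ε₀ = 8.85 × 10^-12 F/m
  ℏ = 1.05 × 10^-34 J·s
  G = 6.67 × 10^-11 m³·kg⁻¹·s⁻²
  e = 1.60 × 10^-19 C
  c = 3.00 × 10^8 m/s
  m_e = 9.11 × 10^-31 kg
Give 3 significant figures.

hartree: E_h = m_e e⁴/(4πε₀ℏ)² = 4.38 × 10^-18 J
Planck energy: E_P = √(ℏc⁵/G) = 1.96 × 10^9 J
ratio = 4.38 × 10^-18 / 1.96 × 10^9 = 2.24 × 10^-27

2.24 × 10^-27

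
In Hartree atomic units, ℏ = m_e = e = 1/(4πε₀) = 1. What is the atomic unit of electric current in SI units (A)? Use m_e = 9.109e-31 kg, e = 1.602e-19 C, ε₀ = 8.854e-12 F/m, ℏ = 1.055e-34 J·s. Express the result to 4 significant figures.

6.612e-3 A

Dimensional analysis gives I_au = e E_h/ℏ = m_e e⁵/((4πε₀)²ℏ³).
E_h = 4.354e-18 J
e·E_h/ℏ = 6.612e-3 A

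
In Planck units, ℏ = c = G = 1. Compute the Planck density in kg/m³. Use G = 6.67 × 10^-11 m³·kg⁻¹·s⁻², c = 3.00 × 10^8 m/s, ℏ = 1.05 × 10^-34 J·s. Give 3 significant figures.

5.20 × 10^96 kg/m³

Dimensional analysis gives ρ_P = c⁵/(ℏG²).
  = 2.43 × 10^42 / 4.67 × 10^-55
  = 5.20 × 10^96 kg/m³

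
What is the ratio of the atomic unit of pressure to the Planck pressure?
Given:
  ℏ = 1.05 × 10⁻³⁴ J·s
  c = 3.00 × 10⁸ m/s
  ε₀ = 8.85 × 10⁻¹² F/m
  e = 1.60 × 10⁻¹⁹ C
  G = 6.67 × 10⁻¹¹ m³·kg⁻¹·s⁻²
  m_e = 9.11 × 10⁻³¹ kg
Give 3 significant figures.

atomic unit of pressure: P_au = E_h/a₀³ = m_e⁴e¹⁰/((4πε₀)⁵ℏ⁸) = 3.01 × 10¹³ Pa
Planck pressure: p_P = c⁷/(ℏG²) = 4.68 × 10¹¹³ Pa
ratio = 3.01 × 10¹³ / 4.68 × 10¹¹³ = 6.44 × 10⁻¹⁰¹

6.44 × 10⁻¹⁰¹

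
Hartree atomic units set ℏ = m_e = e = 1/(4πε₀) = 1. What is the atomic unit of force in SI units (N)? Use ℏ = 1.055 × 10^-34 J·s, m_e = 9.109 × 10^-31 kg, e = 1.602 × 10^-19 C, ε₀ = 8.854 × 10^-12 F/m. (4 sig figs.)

Dimensional analysis gives F_au = E_h/a₀ = m_e²e⁶/((4πε₀)³ℏ⁴).
E_h = 4.354 × 10^-18 J
a₀ = 5.297 × 10^-11 m
E_h/a₀ = 8.220 × 10^-8 N

8.220 × 10^-8 N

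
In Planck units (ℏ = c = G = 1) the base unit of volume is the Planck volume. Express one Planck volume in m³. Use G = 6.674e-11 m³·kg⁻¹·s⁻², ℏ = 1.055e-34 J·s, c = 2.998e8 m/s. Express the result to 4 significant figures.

V_P = (ℏG/c³)^(3/2)
  = √(1.784e-209)
  = 4.224e-105 m³

4.224e-105 m³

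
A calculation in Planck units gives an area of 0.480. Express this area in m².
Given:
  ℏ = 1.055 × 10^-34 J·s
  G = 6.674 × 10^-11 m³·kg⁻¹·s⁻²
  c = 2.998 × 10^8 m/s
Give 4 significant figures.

One Planck area: A_P = ℏG/c³ = 2.613 × 10^-70 m².
0.480 × 2.613 × 10^-70 m² = 1.254 × 10^-70 m²

1.254 × 10^-70 m²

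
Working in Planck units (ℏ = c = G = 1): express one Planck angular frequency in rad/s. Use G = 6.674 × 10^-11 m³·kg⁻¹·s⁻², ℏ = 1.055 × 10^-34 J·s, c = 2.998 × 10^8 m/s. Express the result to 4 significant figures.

The unique combination of the constants set to 1 with dimensions of angular frequency is ω_P = √(c⁵/(ℏG)).
  = √(3.440 × 10^86)
  = 1.855 × 10^43 rad/s

1.855 × 10^43 rad/s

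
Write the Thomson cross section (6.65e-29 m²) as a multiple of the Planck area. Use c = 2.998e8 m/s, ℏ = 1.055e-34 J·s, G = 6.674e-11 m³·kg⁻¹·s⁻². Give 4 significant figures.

2.545e41

Planck area: A_P = ℏG/c³ = 2.613e-70 m².
6.65e-29 / 2.613e-70 = 2.545e41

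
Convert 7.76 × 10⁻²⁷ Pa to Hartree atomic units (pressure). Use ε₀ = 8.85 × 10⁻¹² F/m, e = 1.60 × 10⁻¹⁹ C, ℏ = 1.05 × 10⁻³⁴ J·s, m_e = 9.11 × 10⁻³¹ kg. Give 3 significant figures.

atomic unit of pressure: P_au = E_h/a₀³ = m_e⁴e¹⁰/((4πε₀)⁵ℏ⁸) = 3.01 × 10¹³ Pa.
7.76 × 10⁻²⁷ / 3.01 × 10¹³ = 2.58 × 10⁻⁴⁰

2.58 × 10⁻⁴⁰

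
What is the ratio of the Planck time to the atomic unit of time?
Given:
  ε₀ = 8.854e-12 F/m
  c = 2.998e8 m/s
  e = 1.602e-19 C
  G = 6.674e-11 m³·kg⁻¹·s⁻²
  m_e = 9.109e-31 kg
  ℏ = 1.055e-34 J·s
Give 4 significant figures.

Planck time: t_P = √(ℏG/c⁵) = 5.392e-44 s
atomic unit of time: τ_au = (4πε₀)²ℏ³/(m_e e⁴) = 2.423e-17 s
ratio = 5.392e-44 / 2.423e-17 = 2.225e-27

2.225e-27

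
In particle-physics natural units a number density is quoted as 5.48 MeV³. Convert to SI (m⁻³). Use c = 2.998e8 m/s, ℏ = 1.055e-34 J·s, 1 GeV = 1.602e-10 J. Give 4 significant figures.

7.121e38 m⁻³

Number density is [L]⁻³ = [E]³/(ℏc)³.
1 GeV³ → 1/(ℏc)³ × (1 GeV in J)³ = 1.299e47 m⁻³.
Convert the energy scale: 5.48 MeV³ = 5.48e-9 GeV³.
Result: 5.48e-9 × 1.299e47 = 7.121e38 m⁻³.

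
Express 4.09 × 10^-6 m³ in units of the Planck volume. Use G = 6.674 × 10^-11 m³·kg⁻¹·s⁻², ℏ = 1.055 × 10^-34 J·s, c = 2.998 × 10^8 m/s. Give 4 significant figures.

9.683 × 10^98

Planck volume: V_P = (ℏG/c³)^(3/2) = 4.224 × 10^-105 m³.
4.09 × 10^-6 / 4.224 × 10^-105 = 9.683 × 10^98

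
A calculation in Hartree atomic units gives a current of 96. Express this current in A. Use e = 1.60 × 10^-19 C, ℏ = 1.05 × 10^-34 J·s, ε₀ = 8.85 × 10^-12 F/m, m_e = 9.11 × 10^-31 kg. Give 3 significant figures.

One atomic unit of electric current: I_au = e E_h/ℏ = m_e e⁵/((4πε₀)²ℏ³) = 6.67 × 10^-3 A.
96 × 6.67 × 10^-3 A = 0.640 A

0.640 A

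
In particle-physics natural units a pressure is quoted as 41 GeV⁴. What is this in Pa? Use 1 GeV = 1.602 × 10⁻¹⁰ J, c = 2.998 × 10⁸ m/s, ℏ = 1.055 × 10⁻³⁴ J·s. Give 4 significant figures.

8.535 × 10³⁸ Pa

Pressure is [E]/[L]³ = [E]⁴/(ℏc)³.
1 GeV⁴ → 1/(ℏc)³ × (1 GeV in J)⁴ = 2.082 × 10³⁷ Pa.
Result: 41 × 2.082 × 10³⁷ = 8.535 × 10³⁸ Pa.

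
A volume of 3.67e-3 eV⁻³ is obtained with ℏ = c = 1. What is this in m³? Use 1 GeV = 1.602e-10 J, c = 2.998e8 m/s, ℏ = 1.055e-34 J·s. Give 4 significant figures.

Volume is [L]³ = [E]⁻³·(ℏc)³.
1 GeV⁻³ → (ℏc)³ × (1 GeV in J)⁻³ = 7.696e-48 m³.
Convert the energy scale: 3.67e-3 eV⁻³ = 3.67e24 GeV⁻³.
Result: 3.67e24 × 7.696e-48 = 2.824e-23 m³.

2.824e-23 m³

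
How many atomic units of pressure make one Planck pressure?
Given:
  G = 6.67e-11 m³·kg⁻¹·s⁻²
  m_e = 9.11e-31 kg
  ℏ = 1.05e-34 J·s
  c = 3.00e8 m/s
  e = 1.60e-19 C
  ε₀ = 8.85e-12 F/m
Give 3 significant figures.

1.55e100

Planck pressure: p_P = c⁷/(ℏG²) = 4.68e113 Pa
atomic unit of pressure: P_au = E_h/a₀³ = m_e⁴e¹⁰/((4πε₀)⁵ℏ⁸) = 3.01e13 Pa
ratio = 4.68e113 / 3.01e13 = 1.55e100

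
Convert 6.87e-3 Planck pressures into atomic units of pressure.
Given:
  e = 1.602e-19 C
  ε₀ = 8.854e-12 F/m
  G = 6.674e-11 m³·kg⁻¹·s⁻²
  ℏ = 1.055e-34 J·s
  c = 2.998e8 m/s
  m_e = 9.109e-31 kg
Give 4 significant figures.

Planck pressure: p_P = c⁷/(ℏG²) = 4.632e113 Pa
atomic unit of pressure: P_au = E_h/a₀³ = m_e⁴e¹⁰/((4πε₀)⁵ℏ⁸) = 2.929e13 Pa
6.87e-3 × 4.632e113 / 2.929e13 = 1.086e98

1.086e98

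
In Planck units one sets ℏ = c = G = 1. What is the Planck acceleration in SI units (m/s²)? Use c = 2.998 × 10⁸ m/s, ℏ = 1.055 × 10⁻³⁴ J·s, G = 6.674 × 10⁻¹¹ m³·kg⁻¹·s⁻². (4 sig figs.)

a_P = √(c⁷/(ℏG))
  = √(3.092 × 10¹⁰³)
  = 5.560 × 10⁵¹ m/s²

5.560 × 10⁵¹ m/s²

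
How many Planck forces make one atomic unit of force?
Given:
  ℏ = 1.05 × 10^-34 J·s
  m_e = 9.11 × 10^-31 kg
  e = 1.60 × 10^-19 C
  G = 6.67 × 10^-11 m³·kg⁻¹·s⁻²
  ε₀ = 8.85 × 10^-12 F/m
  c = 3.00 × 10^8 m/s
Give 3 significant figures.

atomic unit of force: F_au = E_h/a₀ = m_e²e⁶/((4πε₀)³ℏ⁴) = 8.33 × 10^-8 N
Planck force: F_P = c⁴/G = 1.21 × 10^44 N
ratio = 8.33 × 10^-8 / 1.21 × 10^44 = 6.86 × 10^-52

6.86 × 10^-52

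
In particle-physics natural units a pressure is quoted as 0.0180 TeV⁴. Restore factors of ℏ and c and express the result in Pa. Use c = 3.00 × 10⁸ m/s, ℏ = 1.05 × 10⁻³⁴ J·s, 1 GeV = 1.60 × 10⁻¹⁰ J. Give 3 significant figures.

3.77 × 10⁴⁷ Pa

Pressure is [E]/[L]³ = [E]⁴/(ℏc)³.
1 GeV⁴ → 1/(ℏc)³ × (1 GeV in J)⁴ = 2.10 × 10³⁷ Pa.
Convert the energy scale: 0.0180 TeV⁴ = 1.80 × 10¹⁰ GeV⁴.
Result: 1.80 × 10¹⁰ × 2.10 × 10³⁷ = 3.77 × 10⁴⁷ Pa.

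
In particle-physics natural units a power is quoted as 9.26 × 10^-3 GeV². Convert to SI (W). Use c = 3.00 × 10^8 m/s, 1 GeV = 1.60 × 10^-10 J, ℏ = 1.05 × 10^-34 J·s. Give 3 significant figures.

Power is [E]/[T] = [E]²/ℏ.
1 GeV² → 1/ℏ × (1 GeV in J)² = 2.44 × 10^14 W.
Result: 9.26 × 10^-3 × 2.44 × 10^14 = 2.26 × 10^12 W.

2.26 × 10^12 W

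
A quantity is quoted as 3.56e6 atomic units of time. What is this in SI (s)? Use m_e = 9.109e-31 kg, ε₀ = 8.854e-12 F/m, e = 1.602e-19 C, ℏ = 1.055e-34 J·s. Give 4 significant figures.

8.626e-11 s

One atomic unit of time: τ_au = (4πε₀)²ℏ³/(m_e e⁴) = 2.423e-17 s.
3.56e6 × 2.423e-17 s = 8.626e-11 s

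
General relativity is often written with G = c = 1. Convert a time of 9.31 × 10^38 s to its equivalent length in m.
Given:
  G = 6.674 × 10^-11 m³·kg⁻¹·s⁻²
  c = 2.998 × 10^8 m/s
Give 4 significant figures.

Time → length via c.
9.31 × 10^38 s × (c) = 2.791 × 10^47 m

2.791 × 10^47 m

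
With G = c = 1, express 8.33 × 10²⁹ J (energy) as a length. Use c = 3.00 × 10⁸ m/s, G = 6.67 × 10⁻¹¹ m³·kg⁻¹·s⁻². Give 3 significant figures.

Energy → length via G/c⁴.
8.33 × 10²⁹ J × (G/c⁴) = 6.86 × 10⁻¹⁵ m

6.86 × 10⁻¹⁵ m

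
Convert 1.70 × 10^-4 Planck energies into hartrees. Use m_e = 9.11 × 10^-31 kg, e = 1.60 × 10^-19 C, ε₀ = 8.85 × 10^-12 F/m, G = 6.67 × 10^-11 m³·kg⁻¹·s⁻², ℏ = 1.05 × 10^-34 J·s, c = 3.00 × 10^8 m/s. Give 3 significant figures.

Planck energy: E_P = √(ℏc⁵/G) = 1.96 × 10^9 J
hartree: E_h = m_e e⁴/(4πε₀ℏ)² = 4.38 × 10^-18 J
1.70 × 10^-4 × 1.96 × 10^9 / 4.38 × 10^-18 = 7.59 × 10^22

7.59 × 10^22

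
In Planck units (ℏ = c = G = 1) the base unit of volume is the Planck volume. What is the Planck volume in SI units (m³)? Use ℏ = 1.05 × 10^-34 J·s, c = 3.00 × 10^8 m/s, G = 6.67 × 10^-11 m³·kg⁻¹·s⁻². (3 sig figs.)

4.18 × 10^-105 m³

V_P = (ℏG/c³)^(3/2)
  = √(1.75 × 10^-209)
  = 4.18 × 10^-105 m³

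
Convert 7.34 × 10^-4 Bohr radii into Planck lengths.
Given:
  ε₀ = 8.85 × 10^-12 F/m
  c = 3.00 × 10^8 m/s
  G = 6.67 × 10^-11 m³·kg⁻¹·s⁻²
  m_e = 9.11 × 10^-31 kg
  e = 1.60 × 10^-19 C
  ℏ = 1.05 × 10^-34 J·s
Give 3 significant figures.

2.40 × 10^21

Bohr radius: a₀ = 4πε₀ℏ²/(m_e e²) = 5.26 × 10^-11 m
Planck length: ℓ_P = √(ℏG/c³) = 1.61 × 10^-35 m
7.34 × 10^-4 × 5.26 × 10^-11 / 1.61 × 10^-35 = 2.40 × 10^21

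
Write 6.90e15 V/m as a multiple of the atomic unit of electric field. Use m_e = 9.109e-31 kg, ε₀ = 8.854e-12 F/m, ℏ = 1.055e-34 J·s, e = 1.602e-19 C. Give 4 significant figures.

atomic unit of electric field: E_au = E_h/(e a₀) = m_e²e⁵/((4πε₀)³ℏ⁴) = 5.131e11 V/m.
6.90e15 / 5.131e11 = 1.345e4

1.345e4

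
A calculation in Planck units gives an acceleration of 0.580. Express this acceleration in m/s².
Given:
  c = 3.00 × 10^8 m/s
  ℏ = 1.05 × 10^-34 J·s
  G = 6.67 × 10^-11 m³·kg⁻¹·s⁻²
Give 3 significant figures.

One Planck acceleration: a_P = √(c⁷/(ℏG)) = 5.59 × 10^51 m/s².
0.580 × 5.59 × 10^51 m/s² = 3.24 × 10^51 m/s²

3.24 × 10^51 m/s²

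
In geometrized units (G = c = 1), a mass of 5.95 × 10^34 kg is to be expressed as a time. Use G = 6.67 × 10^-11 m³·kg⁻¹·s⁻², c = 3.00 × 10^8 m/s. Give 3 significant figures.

Mass → time via G/c³.
5.95 × 10^34 kg × (G/c³) = 0.147 s

0.147 s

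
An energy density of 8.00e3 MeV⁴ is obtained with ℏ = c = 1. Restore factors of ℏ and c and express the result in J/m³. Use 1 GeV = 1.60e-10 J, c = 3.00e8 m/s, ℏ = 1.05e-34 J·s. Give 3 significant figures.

1.68e29 J/m³

[E]/[L]³ = [E]⁴/(ℏc)³; restore (ℏc)⁻³.
1 GeV⁴ → 1/(ℏc)³ × (1 GeV in J)⁴ = 2.10e37 J/m³.
Convert the energy scale: 8.00e3 MeV⁴ = 8.00e-9 GeV⁴.
Result: 8.00e-9 × 2.10e37 = 1.68e29 J/m³.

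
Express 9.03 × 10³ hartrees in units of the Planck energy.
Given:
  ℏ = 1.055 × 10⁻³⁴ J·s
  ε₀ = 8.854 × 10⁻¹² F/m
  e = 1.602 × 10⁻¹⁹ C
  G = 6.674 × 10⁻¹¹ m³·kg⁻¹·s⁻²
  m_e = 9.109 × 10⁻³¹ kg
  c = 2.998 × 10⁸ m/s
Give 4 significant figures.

2.010 × 10⁻²³

hartree: E_h = m_e e⁴/(4πε₀ℏ)² = 4.354 × 10⁻¹⁸ J
Planck energy: E_P = √(ℏc⁵/G) = 1.957 × 10⁹ J
9.03 × 10³ × 4.354 × 10⁻¹⁸ / 1.957 × 10⁹ = 2.010 × 10⁻²³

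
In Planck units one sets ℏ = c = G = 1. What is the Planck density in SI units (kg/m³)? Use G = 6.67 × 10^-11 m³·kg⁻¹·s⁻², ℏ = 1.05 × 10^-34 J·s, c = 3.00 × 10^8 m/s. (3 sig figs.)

ρ_P = c⁵/(ℏG²)
  = 2.43 × 10^42 / 4.67 × 10^-55
  = 5.20 × 10^96 kg/m³

5.20 × 10^96 kg/m³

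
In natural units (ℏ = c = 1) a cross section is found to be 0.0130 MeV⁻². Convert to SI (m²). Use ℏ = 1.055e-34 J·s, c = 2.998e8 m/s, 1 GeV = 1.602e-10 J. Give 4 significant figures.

5.067e-28 m²

Area is [L]² = [E]⁻²·(ℏc)²; restore (ℏc)².
1 GeV⁻² → (ℏc)² × (1 GeV in J)⁻² = 3.898e-32 m².
Convert the energy scale: 0.0130 MeV⁻² = 1.30e4 GeV⁻².
Result: 1.30e4 × 3.898e-32 = 5.067e-28 m².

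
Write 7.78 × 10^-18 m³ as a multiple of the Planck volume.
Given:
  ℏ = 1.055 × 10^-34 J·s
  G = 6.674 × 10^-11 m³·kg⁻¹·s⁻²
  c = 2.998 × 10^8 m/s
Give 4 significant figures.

1.842 × 10^87

Planck volume: V_P = (ℏG/c³)^(3/2) = 4.224 × 10^-105 m³.
7.78 × 10^-18 / 4.224 × 10^-105 = 1.842 × 10^87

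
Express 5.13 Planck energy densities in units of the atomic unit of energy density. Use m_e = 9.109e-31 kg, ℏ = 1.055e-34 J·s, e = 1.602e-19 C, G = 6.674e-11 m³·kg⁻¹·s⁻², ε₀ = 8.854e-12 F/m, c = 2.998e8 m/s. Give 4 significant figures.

Planck energy density: u_P = c⁷/(ℏG²) = 4.632e113 J/m³
atomic unit of energy density: u_au = E_h/a₀³ = m_e⁴e¹⁰/((4πε₀)⁵ℏ⁸) = 2.929e13 J/m³
5.13 × 4.632e113 / 2.929e13 = 8.113e100

8.113e100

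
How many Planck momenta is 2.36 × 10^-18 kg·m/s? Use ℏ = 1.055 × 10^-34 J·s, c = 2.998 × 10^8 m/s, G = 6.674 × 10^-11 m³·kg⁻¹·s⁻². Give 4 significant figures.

Planck momentum: p_P = √(ℏc³/G) = 6.527 kg·m/s.
2.36 × 10^-18 / 6.527 = 3.616 × 10^-19

3.616 × 10^-19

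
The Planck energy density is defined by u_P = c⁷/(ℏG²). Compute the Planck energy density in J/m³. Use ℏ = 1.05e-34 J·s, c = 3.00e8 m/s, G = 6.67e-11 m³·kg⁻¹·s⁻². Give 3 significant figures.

u_P = c⁷/(ℏG²)
  = 2.19e59 / 4.67e-55
  = 4.68e113 J/m³

4.68e113 J/m³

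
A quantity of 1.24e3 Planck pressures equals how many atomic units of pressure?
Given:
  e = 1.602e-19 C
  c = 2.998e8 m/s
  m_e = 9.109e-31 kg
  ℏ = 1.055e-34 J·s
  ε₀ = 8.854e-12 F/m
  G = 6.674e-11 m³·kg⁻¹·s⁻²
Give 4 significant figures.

1.961e103

Planck pressure: p_P = c⁷/(ℏG²) = 4.632e113 Pa
atomic unit of pressure: P_au = E_h/a₀³ = m_e⁴e¹⁰/((4πε₀)⁵ℏ⁸) = 2.929e13 Pa
1.24e3 × 4.632e113 / 2.929e13 = 1.961e103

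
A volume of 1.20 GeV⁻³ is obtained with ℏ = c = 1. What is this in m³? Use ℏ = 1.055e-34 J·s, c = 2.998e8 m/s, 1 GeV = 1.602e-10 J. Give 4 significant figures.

9.235e-48 m³

Volume is [L]³ = [E]⁻³·(ℏc)³.
1 GeV⁻³ → (ℏc)³ × (1 GeV in J)⁻³ = 7.696e-48 m³.
Result: 1.20 × 7.696e-48 = 9.235e-48 m³.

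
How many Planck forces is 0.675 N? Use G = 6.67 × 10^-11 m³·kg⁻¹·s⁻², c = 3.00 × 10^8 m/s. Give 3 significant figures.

Planck force: F_P = c⁴/G = 1.21 × 10^44 N.
0.675 / 1.21 × 10^44 = 5.56 × 10^-45

5.56 × 10^-45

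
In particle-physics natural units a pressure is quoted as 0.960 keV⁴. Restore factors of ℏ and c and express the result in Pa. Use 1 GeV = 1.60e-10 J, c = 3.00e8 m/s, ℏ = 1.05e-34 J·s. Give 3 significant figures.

2.01e13 Pa

Pressure is [E]/[L]³ = [E]⁴/(ℏc)³.
1 GeV⁴ → 1/(ℏc)³ × (1 GeV in J)⁴ = 2.10e37 Pa.
Convert the energy scale: 0.960 keV⁴ = 9.60e-25 GeV⁴.
Result: 9.60e-25 × 2.10e37 = 2.01e13 Pa.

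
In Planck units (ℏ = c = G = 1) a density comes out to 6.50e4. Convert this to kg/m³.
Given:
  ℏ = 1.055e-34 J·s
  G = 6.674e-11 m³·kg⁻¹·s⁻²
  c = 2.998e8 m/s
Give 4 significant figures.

One Planck density: ρ_P = c⁵/(ℏG²) = 5.154e96 kg/m³.
6.50e4 × 5.154e96 kg/m³ = 3.350e101 kg/m³

3.350e101 kg/m³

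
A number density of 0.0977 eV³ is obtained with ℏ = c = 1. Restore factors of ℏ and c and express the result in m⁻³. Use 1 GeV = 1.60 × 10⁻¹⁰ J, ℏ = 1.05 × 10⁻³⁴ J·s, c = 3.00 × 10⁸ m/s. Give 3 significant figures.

1.28 × 10¹⁹ m⁻³

Number density is [L]⁻³ = [E]³/(ℏc)³.
1 GeV³ → 1/(ℏc)³ × (1 GeV in J)³ = 1.31 × 10⁴⁷ m⁻³.
Convert the energy scale: 0.0977 eV³ = 9.77 × 10⁻²⁹ GeV³.
Result: 9.77 × 10⁻²⁹ × 1.31 × 10⁴⁷ = 1.28 × 10¹⁹ m⁻³.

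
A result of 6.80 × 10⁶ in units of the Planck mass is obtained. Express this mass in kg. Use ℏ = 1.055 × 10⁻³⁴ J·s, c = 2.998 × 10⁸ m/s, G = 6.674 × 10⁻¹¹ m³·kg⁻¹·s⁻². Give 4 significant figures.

0.1480 kg

One Planck mass: m_P = √(ℏc/G) = 2.177 × 10⁻⁸ kg.
6.80 × 10⁶ × 2.177 × 10⁻⁸ kg = 0.1480 kg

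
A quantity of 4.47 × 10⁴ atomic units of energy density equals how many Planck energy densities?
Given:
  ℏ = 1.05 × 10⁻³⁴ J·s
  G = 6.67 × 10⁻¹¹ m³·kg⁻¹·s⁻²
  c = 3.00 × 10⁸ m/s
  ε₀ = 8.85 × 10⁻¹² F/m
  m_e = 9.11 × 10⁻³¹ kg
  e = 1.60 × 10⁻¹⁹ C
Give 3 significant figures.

2.88 × 10⁻⁹⁶

atomic unit of energy density: u_au = E_h/a₀³ = m_e⁴e¹⁰/((4πε₀)⁵ℏ⁸) = 3.01 × 10¹³ J/m³
Planck energy density: u_P = c⁷/(ℏG²) = 4.68 × 10¹¹³ J/m³
4.47 × 10⁴ × 3.01 × 10¹³ / 4.68 × 10¹¹³ = 2.88 × 10⁻⁹⁶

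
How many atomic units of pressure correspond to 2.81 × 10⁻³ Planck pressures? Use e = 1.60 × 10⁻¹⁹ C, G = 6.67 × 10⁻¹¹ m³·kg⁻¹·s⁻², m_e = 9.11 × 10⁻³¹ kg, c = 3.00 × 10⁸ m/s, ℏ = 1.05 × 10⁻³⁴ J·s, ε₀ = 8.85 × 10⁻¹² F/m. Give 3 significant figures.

Planck pressure: p_P = c⁷/(ℏG²) = 4.68 × 10¹¹³ Pa
atomic unit of pressure: P_au = E_h/a₀³ = m_e⁴e¹⁰/((4πε₀)⁵ℏ⁸) = 3.01 × 10¹³ Pa
2.81 × 10⁻³ × 4.68 × 10¹¹³ / 3.01 × 10¹³ = 4.37 × 10⁹⁷

4.37 × 10⁹⁷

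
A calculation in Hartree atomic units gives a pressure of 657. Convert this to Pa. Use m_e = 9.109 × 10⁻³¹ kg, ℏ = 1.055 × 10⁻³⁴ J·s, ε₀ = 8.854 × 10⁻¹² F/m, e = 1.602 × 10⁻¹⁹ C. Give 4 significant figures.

One atomic unit of pressure: P_au = E_h/a₀³ = m_e⁴e¹⁰/((4πε₀)⁵ℏ⁸) = 2.929 × 10¹³ Pa.
657 × 2.929 × 10¹³ Pa = 1.924 × 10¹⁶ Pa

1.924 × 10¹⁶ Pa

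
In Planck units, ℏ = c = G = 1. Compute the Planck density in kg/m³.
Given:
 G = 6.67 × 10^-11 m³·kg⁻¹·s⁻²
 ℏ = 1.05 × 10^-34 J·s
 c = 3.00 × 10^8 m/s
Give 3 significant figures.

5.20 × 10^96 kg/m³

The unique combination of the constants set to 1 with dimensions of density is ρ_P = c⁵/(ℏG²).
  = 2.43 × 10^42 / 4.67 × 10^-55
  = 5.20 × 10^96 kg/m³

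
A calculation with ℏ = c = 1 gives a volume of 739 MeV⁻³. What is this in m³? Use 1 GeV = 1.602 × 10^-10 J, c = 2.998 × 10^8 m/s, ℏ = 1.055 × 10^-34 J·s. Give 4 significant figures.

Volume is [L]³ = [E]⁻³·(ℏc)³.
1 GeV⁻³ → (ℏc)³ × (1 GeV in J)⁻³ = 7.696 × 10^-48 m³.
Convert the energy scale: 739 MeV⁻³ = 7.39 × 10^11 GeV⁻³.
Result: 7.39 × 10^11 × 7.696 × 10^-48 = 5.687 × 10^-36 m³.

5.687 × 10^-36 m³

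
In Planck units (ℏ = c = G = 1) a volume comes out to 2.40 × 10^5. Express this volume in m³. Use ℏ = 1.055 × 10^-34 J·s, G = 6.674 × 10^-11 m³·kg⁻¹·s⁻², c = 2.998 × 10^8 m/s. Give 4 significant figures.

1.014 × 10^-99 m³

One Planck volume: V_P = (ℏG/c³)^(3/2) = 4.224 × 10^-105 m³.
2.40 × 10^5 × 4.224 × 10^-105 m³ = 1.014 × 10^-99 m³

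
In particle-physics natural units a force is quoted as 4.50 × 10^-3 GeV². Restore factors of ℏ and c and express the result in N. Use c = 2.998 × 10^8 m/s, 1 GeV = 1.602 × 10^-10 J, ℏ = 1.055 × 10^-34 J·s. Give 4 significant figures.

Force is [E]/[L] = [E]²/(ℏc); restore (ℏc)⁻¹.
1 GeV² → 1/(ℏc) × (1 GeV in J)² = 8.114 × 10^5 N.
Result: 4.50 × 10^-3 × 8.114 × 10^5 = 3.651 × 10^3 N.

3.651 × 10^3 N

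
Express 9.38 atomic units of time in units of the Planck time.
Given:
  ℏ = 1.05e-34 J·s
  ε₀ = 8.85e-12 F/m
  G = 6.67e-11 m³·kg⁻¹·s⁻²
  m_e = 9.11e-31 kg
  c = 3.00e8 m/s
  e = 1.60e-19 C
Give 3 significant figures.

atomic unit of time: τ_au = (4πε₀)²ℏ³/(m_e e⁴) = 2.40e-17 s
Planck time: t_P = √(ℏG/c⁵) = 5.37e-44 s
9.38 × 2.40e-17 / 5.37e-44 = 4.19e27

4.19e27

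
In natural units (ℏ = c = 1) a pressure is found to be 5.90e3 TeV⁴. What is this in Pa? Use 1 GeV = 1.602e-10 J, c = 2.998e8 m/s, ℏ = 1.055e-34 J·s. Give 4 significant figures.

Pressure is [E]/[L]³ = [E]⁴/(ℏc)³.
1 GeV⁴ → 1/(ℏc)³ × (1 GeV in J)⁴ = 2.082e37 Pa.
Convert the energy scale: 5.90e3 TeV⁴ = 5.90e15 GeV⁴.
Result: 5.90e15 × 2.082e37 = 1.228e53 Pa.

1.228e53 Pa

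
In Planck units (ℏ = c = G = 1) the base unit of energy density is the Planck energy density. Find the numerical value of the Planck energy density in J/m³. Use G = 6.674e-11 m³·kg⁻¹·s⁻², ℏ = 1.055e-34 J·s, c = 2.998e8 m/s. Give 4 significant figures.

u_P = c⁷/(ℏG²)
  = 2.177e59 / 4.699e-55
  = 4.632e113 J/m³

4.632e113 J/m³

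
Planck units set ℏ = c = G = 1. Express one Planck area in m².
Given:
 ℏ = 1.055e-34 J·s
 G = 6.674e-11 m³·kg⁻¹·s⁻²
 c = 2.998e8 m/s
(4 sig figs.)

The unique combination of the constants set to 1 with dimensions of area is A_P = ℏG/c³.
  = 7.041e-45 / 2.695e25
  = 2.613e-70 m²

2.613e-70 m²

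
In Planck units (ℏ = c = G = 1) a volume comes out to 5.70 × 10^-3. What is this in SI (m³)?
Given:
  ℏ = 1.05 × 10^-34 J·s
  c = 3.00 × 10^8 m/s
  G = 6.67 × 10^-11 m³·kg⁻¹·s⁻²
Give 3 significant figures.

2.38 × 10^-107 m³

One Planck volume: V_P = (ℏG/c³)^(3/2) = 4.18 × 10^-105 m³.
5.70 × 10^-3 × 4.18 × 10^-105 m³ = 2.38 × 10^-107 m³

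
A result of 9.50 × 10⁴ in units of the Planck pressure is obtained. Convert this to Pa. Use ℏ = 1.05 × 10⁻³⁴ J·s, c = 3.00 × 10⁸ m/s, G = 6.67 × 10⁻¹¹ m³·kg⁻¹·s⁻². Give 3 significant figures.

4.45 × 10¹¹⁸ Pa

One Planck pressure: p_P = c⁷/(ℏG²) = 4.68 × 10¹¹³ Pa.
9.50 × 10⁴ × 4.68 × 10¹¹³ Pa = 4.45 × 10¹¹⁸ Pa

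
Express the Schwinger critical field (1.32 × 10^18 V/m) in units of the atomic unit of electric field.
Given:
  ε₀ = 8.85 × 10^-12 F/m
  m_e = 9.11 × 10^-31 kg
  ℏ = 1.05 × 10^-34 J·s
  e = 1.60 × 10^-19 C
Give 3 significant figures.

atomic unit of electric field: E_au = E_h/(e a₀) = m_e²e⁵/((4πε₀)³ℏ⁴) = 5.20 × 10^11 V/m.
1.32 × 10^18 / 5.20 × 10^11 = 2.54 × 10^6

2.54 × 10^6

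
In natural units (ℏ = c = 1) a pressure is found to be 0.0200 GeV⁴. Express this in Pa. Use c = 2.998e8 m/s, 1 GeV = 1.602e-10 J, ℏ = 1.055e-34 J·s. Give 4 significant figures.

4.163e35 Pa

Pressure is [E]/[L]³ = [E]⁴/(ℏc)³.
1 GeV⁴ → 1/(ℏc)³ × (1 GeV in J)⁴ = 2.082e37 Pa.
Result: 0.0200 × 2.082e37 = 4.163e35 Pa.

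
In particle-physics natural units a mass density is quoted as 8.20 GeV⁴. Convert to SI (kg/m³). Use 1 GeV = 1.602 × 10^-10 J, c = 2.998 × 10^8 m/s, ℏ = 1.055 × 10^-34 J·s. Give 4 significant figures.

1.899 × 10^21 kg/m³

Mass density is [E]/(c²[L]³) = [E]⁴/(ℏ³c⁵).
1 GeV⁴ → 1/(ℏ³c⁵) × (1 GeV in J)⁴ = 2.316 × 10^20 kg/m³.
Result: 8.20 × 2.316 × 10^20 = 1.899 × 10^21 kg/m³.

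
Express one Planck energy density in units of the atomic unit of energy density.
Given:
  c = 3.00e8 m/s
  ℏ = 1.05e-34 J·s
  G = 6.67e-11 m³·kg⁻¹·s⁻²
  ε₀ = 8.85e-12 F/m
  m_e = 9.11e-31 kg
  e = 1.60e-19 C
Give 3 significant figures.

Planck energy density: u_P = c⁷/(ℏG²) = 4.68e113 J/m³
atomic unit of energy density: u_au = E_h/a₀³ = m_e⁴e¹⁰/((4πε₀)⁵ℏ⁸) = 3.01e13 J/m³
ratio = 4.68e113 / 3.01e13 = 1.55e100

1.55e100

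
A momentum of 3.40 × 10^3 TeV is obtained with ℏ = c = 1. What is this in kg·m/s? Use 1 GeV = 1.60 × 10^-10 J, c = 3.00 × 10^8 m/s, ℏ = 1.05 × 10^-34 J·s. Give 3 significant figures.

Momentum is [E]/c; divide by c.
1 GeV → 1/c × (1 GeV in J) = 5.33 × 10^-19 kg·m/s.
Convert the energy scale: 3.40 × 10^3 TeV = 3.40 × 10^6 GeV.
Result: 3.40 × 10^6 × 5.33 × 10^-19 = 1.81 × 10^-12 kg·m/s.

1.81 × 10^-12 kg·m/s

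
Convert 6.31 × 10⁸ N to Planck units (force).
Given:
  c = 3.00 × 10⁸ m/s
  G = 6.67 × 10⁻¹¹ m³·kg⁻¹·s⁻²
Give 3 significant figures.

5.20 × 10⁻³⁶

Planck force: F_P = c⁴/G = 1.21 × 10⁴⁴ N.
6.31 × 10⁸ / 1.21 × 10⁴⁴ = 5.20 × 10⁻³⁶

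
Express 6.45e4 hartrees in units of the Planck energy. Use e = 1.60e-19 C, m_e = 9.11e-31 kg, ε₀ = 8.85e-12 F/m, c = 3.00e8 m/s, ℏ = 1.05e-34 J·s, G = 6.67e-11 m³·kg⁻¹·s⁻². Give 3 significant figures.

hartree: E_h = m_e e⁴/(4πε₀ℏ)² = 4.38e-18 J
Planck energy: E_P = √(ℏc⁵/G) = 1.96e9 J
6.45e4 × 4.38e-18 / 1.96e9 = 1.44e-22

1.44e-22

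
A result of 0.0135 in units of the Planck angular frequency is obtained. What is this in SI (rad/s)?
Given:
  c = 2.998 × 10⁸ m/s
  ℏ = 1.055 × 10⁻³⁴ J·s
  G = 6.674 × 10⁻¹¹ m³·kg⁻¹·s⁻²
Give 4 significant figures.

One Planck angular frequency: ω_P = √(c⁵/(ℏG)) = 1.855 × 10⁴³ rad/s.
0.0135 × 1.855 × 10⁴³ rad/s = 2.504 × 10⁴¹ rad/s

2.504 × 10⁴¹ rad/s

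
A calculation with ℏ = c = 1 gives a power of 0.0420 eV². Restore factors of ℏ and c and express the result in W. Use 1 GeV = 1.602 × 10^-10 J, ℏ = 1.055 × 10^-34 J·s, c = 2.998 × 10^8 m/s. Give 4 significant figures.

1.022 × 10^-5 W

Power is [E]/[T] = [E]²/ℏ.
1 GeV² → 1/ℏ × (1 GeV in J)² = 2.433 × 10^14 W.
Convert the energy scale: 0.0420 eV² = 4.20 × 10^-20 GeV².
Result: 4.20 × 10^-20 × 2.433 × 10^14 = 1.022 × 10^-5 W.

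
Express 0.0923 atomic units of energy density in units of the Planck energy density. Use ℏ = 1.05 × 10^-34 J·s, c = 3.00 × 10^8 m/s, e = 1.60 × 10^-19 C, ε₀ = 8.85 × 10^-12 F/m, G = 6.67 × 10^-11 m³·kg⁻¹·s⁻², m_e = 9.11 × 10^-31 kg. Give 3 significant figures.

atomic unit of energy density: u_au = E_h/a₀³ = m_e⁴e¹⁰/((4πε₀)⁵ℏ⁸) = 3.01 × 10^13 J/m³
Planck energy density: u_P = c⁷/(ℏG²) = 4.68 × 10^113 J/m³
0.0923 × 3.01 × 10^13 / 4.68 × 10^113 = 5.94 × 10^-102

5.94 × 10^-102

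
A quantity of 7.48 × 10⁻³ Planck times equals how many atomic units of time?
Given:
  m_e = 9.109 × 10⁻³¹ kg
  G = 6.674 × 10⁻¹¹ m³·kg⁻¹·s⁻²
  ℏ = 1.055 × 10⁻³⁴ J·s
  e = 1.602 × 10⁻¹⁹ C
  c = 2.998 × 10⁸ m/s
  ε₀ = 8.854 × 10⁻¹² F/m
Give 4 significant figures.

Planck time: t_P = √(ℏG/c⁵) = 5.392 × 10⁻⁴⁴ s
atomic unit of time: τ_au = (4πε₀)²ℏ³/(m_e e⁴) = 2.423 × 10⁻¹⁷ s
7.48 × 10⁻³ × 5.392 × 10⁻⁴⁴ / 2.423 × 10⁻¹⁷ = 1.665 × 10⁻²⁹

1.665 × 10⁻²⁹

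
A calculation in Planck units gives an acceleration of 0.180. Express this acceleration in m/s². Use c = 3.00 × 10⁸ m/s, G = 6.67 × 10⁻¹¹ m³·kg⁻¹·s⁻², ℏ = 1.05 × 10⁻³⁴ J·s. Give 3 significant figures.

One Planck acceleration: a_P = √(c⁷/(ℏG)) = 5.59 × 10⁵¹ m/s².
0.180 × 5.59 × 10⁵¹ m/s² = 1.01 × 10⁵¹ m/s²

1.01 × 10⁵¹ m/s²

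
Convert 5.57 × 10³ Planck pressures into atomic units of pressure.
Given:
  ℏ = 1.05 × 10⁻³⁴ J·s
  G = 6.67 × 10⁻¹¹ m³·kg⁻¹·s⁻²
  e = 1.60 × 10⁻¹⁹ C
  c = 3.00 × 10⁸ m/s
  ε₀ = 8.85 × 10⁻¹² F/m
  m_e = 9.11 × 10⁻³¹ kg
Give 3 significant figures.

8.66 × 10¹⁰³

Planck pressure: p_P = c⁷/(ℏG²) = 4.68 × 10¹¹³ Pa
atomic unit of pressure: P_au = E_h/a₀³ = m_e⁴e¹⁰/((4πε₀)⁵ℏ⁸) = 3.01 × 10¹³ Pa
5.57 × 10³ × 4.68 × 10¹¹³ / 3.01 × 10¹³ = 8.66 × 10¹⁰³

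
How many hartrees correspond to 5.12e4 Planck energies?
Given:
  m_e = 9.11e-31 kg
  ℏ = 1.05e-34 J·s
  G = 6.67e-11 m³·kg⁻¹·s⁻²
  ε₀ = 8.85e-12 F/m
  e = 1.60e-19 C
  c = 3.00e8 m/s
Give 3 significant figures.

Planck energy: E_P = √(ℏc⁵/G) = 1.96e9 J
hartree: E_h = m_e e⁴/(4πε₀ℏ)² = 4.38e-18 J
5.12e4 × 1.96e9 / 4.38e-18 = 2.29e31

2.29e31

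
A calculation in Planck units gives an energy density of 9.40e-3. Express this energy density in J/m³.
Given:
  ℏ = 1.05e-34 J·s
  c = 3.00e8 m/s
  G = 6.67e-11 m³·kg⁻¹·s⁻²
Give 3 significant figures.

4.40e111 J/m³

One Planck energy density: u_P = c⁷/(ℏG²) = 4.68e113 J/m³.
9.40e-3 × 4.68e113 J/m³ = 4.40e111 J/m³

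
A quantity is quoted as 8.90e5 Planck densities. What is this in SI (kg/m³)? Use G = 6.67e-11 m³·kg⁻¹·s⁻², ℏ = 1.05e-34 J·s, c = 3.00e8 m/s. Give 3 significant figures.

One Planck density: ρ_P = c⁵/(ℏG²) = 5.20e96 kg/m³.
8.90e5 × 5.20e96 kg/m³ = 4.63e102 kg/m³

4.63e102 kg/m³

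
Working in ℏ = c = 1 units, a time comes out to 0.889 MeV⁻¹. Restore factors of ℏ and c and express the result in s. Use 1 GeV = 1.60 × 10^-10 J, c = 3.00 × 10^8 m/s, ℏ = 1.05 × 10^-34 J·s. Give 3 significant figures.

5.83 × 10^-22 s

A time is [E]⁻¹ in ℏ=c=1; restore one factor of ℏ.
1 GeV⁻¹ → ℏ × (1 GeV in J)⁻¹ = 6.56 × 10^-25 s.
Convert the energy scale: 0.889 MeV⁻¹ = 889 GeV⁻¹.
Result: 889 × 6.56 × 10^-25 = 5.83 × 10^-22 s.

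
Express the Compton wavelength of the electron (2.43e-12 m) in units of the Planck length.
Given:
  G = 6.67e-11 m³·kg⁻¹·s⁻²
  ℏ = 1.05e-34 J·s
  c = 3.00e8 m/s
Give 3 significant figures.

Planck length: ℓ_P = √(ℏG/c³) = 1.61e-35 m.
2.43e-12 / 1.61e-35 = 1.51e23

1.51e23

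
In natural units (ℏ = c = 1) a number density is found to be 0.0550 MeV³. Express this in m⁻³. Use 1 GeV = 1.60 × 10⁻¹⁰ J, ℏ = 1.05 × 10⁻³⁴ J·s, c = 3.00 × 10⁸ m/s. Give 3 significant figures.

7.21 × 10³⁶ m⁻³

Number density is [L]⁻³ = [E]³/(ℏc)³.
1 GeV³ → 1/(ℏc)³ × (1 GeV in J)³ = 1.31 × 10⁴⁷ m⁻³.
Convert the energy scale: 0.0550 MeV³ = 5.50 × 10⁻¹¹ GeV³.
Result: 5.50 × 10⁻¹¹ × 1.31 × 10⁴⁷ = 7.21 × 10³⁶ m⁻³.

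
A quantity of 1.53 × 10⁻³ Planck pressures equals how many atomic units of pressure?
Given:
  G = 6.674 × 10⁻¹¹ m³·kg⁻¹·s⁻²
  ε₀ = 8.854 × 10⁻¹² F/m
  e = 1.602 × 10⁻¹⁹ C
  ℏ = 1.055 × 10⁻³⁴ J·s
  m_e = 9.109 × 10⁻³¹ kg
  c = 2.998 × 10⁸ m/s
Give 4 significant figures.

2.420 × 10⁹⁷

Planck pressure: p_P = c⁷/(ℏG²) = 4.632 × 10¹¹³ Pa
atomic unit of pressure: P_au = E_h/a₀³ = m_e⁴e¹⁰/((4πε₀)⁵ℏ⁸) = 2.929 × 10¹³ Pa
1.53 × 10⁻³ × 4.632 × 10¹¹³ / 2.929 × 10¹³ = 2.420 × 10⁹⁷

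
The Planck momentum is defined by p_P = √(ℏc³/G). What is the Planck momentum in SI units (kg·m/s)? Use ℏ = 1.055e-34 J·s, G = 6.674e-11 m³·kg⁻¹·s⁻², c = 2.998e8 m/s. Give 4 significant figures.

6.527 kg·m/s

p_P = √(ℏc³/G)
  = √(42.60)
  = 6.527 kg·m/s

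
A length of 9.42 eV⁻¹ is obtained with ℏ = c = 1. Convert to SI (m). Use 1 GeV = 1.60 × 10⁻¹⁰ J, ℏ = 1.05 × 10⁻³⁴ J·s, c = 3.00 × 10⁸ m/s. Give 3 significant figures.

1.85 × 10⁻⁶ m

A length is [E]⁻¹ in ℏ=c=1; restore one factor of ℏc.
1 GeV⁻¹ → ℏc × (1 GeV in J)⁻¹ = 1.97 × 10⁻¹⁶ m.
Convert the energy scale: 9.42 eV⁻¹ = 9.42 × 10⁹ GeV⁻¹.
Result: 9.42 × 10⁹ × 1.97 × 10⁻¹⁶ = 1.85 × 10⁻⁶ m.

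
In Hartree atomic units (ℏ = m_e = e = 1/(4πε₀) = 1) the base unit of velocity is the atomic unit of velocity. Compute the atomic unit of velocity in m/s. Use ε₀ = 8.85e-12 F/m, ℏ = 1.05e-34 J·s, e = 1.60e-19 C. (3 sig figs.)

v_au = e²/(4πε₀ℏ)
  = 2.56e-38 / 1.17e-44
  = 2.19e6 m/s

2.19e6 m/s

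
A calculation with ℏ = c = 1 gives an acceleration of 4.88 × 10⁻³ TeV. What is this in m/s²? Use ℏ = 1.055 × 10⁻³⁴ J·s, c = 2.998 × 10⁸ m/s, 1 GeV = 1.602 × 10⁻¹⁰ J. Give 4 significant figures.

2.222 × 10³³ m/s²

Acceleration is [L]/[T]² = c·[E]/ℏ.
1 GeV → c/ℏ × (1 GeV in J) = 4.552 × 10³² m/s².
Convert the energy scale: 4.88 × 10⁻³ TeV = 4.88 GeV.
Result: 4.88 × 4.552 × 10³² = 2.222 × 10³³ m/s².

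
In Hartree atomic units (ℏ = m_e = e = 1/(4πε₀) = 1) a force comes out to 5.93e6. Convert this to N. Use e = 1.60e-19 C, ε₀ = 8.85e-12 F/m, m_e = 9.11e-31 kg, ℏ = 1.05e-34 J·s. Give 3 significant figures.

One atomic unit of force: F_au = E_h/a₀ = m_e²e⁶/((4πε₀)³ℏ⁴) = 8.33e-8 N.
5.93e6 × 8.33e-8 N = 0.494 N

0.494 N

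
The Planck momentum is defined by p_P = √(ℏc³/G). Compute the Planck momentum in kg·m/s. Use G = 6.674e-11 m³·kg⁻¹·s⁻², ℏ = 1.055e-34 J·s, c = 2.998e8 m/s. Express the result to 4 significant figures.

6.527 kg·m/s

p_P = √(ℏc³/G)
  = √(42.60)
  = 6.527 kg·m/s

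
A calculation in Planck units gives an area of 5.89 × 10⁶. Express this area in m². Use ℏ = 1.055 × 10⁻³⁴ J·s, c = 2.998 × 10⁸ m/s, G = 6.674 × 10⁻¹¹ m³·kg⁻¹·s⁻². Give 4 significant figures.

1.539 × 10⁻⁶³ m²

One Planck area: A_P = ℏG/c³ = 2.613 × 10⁻⁷⁰ m².
5.89 × 10⁶ × 2.613 × 10⁻⁷⁰ m² = 1.539 × 10⁻⁶³ m²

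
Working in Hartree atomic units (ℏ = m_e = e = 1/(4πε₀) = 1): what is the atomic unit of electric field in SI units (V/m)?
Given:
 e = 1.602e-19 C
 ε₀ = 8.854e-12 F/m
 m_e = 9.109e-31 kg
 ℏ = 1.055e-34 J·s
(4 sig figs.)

The unique combination of the constants set to 1 with dimensions of electric field is E_au = E_h/(e a₀) = m_e²e⁵/((4πε₀)³ℏ⁴).
E_h = 4.354e-18 J
a₀ = 5.297e-11 m
E_h/(e·a₀) = 5.131e11 V/m

5.131e11 V/m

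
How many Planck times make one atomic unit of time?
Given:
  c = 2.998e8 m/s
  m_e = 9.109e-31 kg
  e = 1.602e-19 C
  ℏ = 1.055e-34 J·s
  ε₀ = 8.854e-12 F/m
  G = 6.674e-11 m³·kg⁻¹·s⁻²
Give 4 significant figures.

atomic unit of time: τ_au = (4πε₀)²ℏ³/(m_e e⁴) = 2.423e-17 s
Planck time: t_P = √(ℏG/c⁵) = 5.392e-44 s
ratio = 2.423e-17 / 5.392e-44 = 4.494e26

4.494e26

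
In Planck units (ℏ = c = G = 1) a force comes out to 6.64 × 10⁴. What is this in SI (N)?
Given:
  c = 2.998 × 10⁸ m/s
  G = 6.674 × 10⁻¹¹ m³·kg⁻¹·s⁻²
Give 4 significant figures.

One Planck force: F_P = c⁴/G = 1.210 × 10⁴⁴ N.
6.64 × 10⁴ × 1.210 × 10⁴⁴ N = 8.037 × 10⁴⁸ N

8.037 × 10⁴⁸ N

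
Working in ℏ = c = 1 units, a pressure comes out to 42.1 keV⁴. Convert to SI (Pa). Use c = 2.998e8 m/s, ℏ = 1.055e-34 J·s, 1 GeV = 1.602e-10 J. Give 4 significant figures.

8.764e14 Pa

Pressure is [E]/[L]³ = [E]⁴/(ℏc)³.
1 GeV⁴ → 1/(ℏc)³ × (1 GeV in J)⁴ = 2.082e37 Pa.
Convert the energy scale: 42.1 keV⁴ = 4.21e-23 GeV⁴.
Result: 4.21e-23 × 2.082e37 = 8.764e14 Pa.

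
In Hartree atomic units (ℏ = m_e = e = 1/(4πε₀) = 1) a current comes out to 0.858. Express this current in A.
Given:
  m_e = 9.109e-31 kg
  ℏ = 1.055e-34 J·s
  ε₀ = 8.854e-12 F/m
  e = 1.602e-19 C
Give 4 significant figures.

One atomic unit of electric current: I_au = e E_h/ℏ = m_e e⁵/((4πε₀)²ℏ³) = 6.612e-3 A.
0.858 × 6.612e-3 A = 5.673e-3 A

5.673e-3 A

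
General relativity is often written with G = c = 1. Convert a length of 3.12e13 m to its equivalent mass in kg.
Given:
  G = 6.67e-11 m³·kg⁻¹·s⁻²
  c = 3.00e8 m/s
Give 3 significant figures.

Length → mass via c²/G.
3.12e13 m × (c²/G) = 4.21e40 kg

4.21e40 kg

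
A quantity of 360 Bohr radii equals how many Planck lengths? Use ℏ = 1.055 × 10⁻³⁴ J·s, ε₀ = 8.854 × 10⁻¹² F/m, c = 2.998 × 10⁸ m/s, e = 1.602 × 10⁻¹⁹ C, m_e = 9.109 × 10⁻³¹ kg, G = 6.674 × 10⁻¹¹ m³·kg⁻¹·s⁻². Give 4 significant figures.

Bohr radius: a₀ = 4πε₀ℏ²/(m_e e²) = 5.297 × 10⁻¹¹ m
Planck length: ℓ_P = √(ℏG/c³) = 1.616 × 10⁻³⁵ m
360 × 5.297 × 10⁻¹¹ / 1.616 × 10⁻³⁵ = 1.180 × 10²⁷

1.180 × 10²⁷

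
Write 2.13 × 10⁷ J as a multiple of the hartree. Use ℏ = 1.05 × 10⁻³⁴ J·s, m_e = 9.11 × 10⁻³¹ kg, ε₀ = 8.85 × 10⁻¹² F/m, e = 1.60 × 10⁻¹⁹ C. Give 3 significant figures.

hartree: E_h = m_e e⁴/(4πε₀ℏ)² = 4.38 × 10⁻¹⁸ J.
2.13 × 10⁷ / 4.38 × 10⁻¹⁸ = 4.86 × 10²⁴

4.86 × 10²⁴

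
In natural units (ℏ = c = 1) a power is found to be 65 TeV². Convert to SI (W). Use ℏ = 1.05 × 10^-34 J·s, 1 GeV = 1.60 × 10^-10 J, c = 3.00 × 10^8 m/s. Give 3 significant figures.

Power is [E]/[T] = [E]²/ℏ.
1 GeV² → 1/ℏ × (1 GeV in J)² = 2.44 × 10^14 W.
Convert the energy scale: 65 TeV² = 6.50 × 10^7 GeV².
Result: 6.50 × 10^7 × 2.44 × 10^14 = 1.58 × 10^22 W.

1.58 × 10^22 W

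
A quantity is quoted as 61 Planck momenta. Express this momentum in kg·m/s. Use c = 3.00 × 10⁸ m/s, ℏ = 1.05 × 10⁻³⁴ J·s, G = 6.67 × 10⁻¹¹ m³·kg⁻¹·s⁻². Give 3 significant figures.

One Planck momentum: p_P = √(ℏc³/G) = 6.52 kg·m/s.
61 × 6.52 kg·m/s = 398 kg·m/s

398 kg·m/s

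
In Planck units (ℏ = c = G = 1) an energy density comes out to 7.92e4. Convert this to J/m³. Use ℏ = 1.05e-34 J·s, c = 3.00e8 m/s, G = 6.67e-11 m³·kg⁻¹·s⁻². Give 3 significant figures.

One Planck energy density: u_P = c⁷/(ℏG²) = 4.68e113 J/m³.
7.92e4 × 4.68e113 J/m³ = 3.71e118 J/m³

3.71e118 J/m³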